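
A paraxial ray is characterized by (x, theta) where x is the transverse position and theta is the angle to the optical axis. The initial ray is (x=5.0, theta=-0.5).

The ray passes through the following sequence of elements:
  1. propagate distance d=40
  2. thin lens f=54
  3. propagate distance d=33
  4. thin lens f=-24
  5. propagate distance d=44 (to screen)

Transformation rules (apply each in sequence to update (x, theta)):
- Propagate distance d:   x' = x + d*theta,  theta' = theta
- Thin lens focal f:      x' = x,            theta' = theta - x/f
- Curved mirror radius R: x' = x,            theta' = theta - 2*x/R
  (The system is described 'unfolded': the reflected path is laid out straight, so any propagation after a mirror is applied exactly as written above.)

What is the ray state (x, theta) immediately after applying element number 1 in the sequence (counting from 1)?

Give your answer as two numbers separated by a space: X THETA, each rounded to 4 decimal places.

Answer: -15.0000 -0.5000

Derivation:
Initial: x=5.0000 theta=-0.5000
After 1 (propagate distance d=40): x=-15.0000 theta=-0.5000
Rounded to 4 decimal places: x = -15.0000, theta = -0.5000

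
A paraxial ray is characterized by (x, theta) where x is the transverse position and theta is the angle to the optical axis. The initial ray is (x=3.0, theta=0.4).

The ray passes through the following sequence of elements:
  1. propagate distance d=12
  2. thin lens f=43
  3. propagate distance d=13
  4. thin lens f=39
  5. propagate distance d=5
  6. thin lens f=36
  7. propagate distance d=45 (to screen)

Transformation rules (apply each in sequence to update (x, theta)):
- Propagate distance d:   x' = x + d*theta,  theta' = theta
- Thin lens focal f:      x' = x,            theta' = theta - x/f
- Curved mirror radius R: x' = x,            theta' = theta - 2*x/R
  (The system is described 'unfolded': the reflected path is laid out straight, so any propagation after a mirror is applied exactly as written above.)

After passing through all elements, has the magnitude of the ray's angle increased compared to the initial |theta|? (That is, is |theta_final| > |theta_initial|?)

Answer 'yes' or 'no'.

Answer: no

Derivation:
Initial: x=3.0000 theta=0.4000
After 1 (propagate distance d=12): x=7.8000 theta=0.4000
After 2 (thin lens f=43): x=7.8000 theta=47/215 (≈0.2186)
After 3 (propagate distance d=13): x=2288/215 (≈10.6419) theta=47/215 (≈0.2186)
After 4 (thin lens f=39): x=2288/215 (≈10.6419) theta=-7/129 (≈-0.0543)
After 5 (propagate distance d=5): x=6689/645 (≈10.3705) theta=-7/129 (≈-0.0543)
After 6 (thin lens f=36): x=6689/645 (≈10.3705) theta=-7949/23220 (≈-0.3423)
After 7 (propagate distance d=45 (to screen)): x=-12989/2580 (≈-5.0345) theta=-7949/23220 (≈-0.3423)
|theta_initial|=0.4000 |theta_final|=7949/23220 (≈0.3423) -> not increased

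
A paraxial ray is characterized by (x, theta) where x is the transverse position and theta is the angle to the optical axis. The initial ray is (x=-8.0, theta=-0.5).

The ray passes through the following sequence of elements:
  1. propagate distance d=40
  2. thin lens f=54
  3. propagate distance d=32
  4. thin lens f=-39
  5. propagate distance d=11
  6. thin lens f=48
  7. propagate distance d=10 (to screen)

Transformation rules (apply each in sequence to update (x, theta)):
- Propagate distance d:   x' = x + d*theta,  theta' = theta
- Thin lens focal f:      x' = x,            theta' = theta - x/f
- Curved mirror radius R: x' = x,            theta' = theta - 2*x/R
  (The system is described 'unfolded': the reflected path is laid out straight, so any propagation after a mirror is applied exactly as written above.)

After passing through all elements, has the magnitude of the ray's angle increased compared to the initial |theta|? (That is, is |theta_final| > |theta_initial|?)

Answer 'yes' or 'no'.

Answer: no

Derivation:
Initial: x=-8.0000 theta=-0.5000
After 1 (propagate distance d=40): x=-28.0000 theta=-0.5000
After 2 (thin lens f=54): x=-28.0000 theta=1/54 (≈0.0185)
After 3 (propagate distance d=32): x=-740/27 (≈-27.4074) theta=1/54 (≈0.0185)
After 4 (thin lens f=-39): x=-740/27 (≈-27.4074) theta=-1441/2106 (≈-0.6842)
After 5 (propagate distance d=11): x=-73571/2106 (≈-34.9340) theta=-1441/2106 (≈-0.6842)
After 6 (thin lens f=48): x=-73571/2106 (≈-34.9340) theta=4403/101088 (≈0.0436)
After 7 (propagate distance d=10 (to screen)): x=-1743689/50544 (≈-34.4984) theta=4403/101088 (≈0.0436)
|theta_initial|=0.5000 |theta_final|=4403/101088 (≈0.0436) -> not increased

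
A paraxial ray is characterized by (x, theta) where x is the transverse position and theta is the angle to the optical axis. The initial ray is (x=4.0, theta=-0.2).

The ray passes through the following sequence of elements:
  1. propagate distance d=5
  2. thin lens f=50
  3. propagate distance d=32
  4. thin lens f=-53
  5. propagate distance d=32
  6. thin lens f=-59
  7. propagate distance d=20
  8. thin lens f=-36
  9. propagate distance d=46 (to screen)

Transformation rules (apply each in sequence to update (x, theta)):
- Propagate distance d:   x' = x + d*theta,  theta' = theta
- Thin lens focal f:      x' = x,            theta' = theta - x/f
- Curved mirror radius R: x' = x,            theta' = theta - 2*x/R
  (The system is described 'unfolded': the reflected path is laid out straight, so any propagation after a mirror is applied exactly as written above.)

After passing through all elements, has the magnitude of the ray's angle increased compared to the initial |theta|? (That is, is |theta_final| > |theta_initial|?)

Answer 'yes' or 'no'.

Initial: x=4.0000 theta=-0.2000
After 1 (propagate distance d=5): x=3.0000 theta=-0.2000
After 2 (thin lens f=50): x=3.0000 theta=-0.2600
After 3 (propagate distance d=32): x=-5.3200 theta=-0.2600
After 4 (thin lens f=-53): x=-5.3200 theta=-191/530 (≈-0.3604)
After 5 (propagate distance d=32): x=-22329/1325 (≈-16.8521) theta=-191/530 (≈-0.3604)
After 6 (thin lens f=-59): x=-22329/1325 (≈-16.8521) theta=-101003/156350 (≈-0.6460)
After 7 (propagate distance d=20): x=-2327441/78175 (≈-29.7722) theta=-101003/156350 (≈-0.6460)
After 8 (thin lens f=-36): x=-2327441/78175 (≈-29.7722) theta=-829099/562860 (≈-1.4730)
After 9 (propagate distance d=46 (to screen)): x=-137240323/1407150 (≈-97.5307) theta=-829099/562860 (≈-1.4730)
|theta_initial|=0.2000 |theta_final|=829099/562860 (≈1.4730) -> increased

Answer: yes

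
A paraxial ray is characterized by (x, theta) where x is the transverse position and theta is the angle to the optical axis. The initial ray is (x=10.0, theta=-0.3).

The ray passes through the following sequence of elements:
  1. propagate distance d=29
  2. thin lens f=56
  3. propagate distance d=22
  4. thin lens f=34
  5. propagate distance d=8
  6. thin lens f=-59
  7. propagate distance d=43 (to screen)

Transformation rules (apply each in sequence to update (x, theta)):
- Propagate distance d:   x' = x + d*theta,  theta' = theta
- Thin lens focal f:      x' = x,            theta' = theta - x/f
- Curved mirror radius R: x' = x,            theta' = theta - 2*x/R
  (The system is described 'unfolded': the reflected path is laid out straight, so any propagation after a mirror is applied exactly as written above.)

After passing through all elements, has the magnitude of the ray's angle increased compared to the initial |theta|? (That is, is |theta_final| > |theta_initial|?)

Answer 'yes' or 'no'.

Answer: no

Derivation:
Initial: x=10.0000 theta=-0.3000
After 1 (propagate distance d=29): x=1.3000 theta=-0.3000
After 2 (thin lens f=56): x=1.3000 theta=-181/560 (≈-0.3232)
After 3 (propagate distance d=22): x=-1627/280 (≈-5.8107) theta=-181/560 (≈-0.3232)
After 4 (thin lens f=34): x=-1627/280 (≈-5.8107) theta=-145/952 (≈-0.1523)
After 5 (propagate distance d=8): x=-33459/4760 (≈-7.0292) theta=-145/952 (≈-0.1523)
After 6 (thin lens f=-59): x=-33459/4760 (≈-7.0292) theta=-38117/140420 (≈-0.2714)
After 7 (propagate distance d=43 (to screen)): x=-5252143/280840 (≈-18.7015) theta=-38117/140420 (≈-0.2714)
|theta_initial|=0.3000 |theta_final|=38117/140420 (≈0.2714) -> not increased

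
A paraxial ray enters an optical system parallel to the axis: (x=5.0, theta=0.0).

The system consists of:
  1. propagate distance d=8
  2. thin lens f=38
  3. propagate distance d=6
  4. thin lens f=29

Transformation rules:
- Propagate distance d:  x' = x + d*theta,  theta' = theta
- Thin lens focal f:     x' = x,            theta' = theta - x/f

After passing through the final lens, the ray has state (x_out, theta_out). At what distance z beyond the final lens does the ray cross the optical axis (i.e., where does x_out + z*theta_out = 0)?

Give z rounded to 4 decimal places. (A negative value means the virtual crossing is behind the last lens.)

Initial: x=5.0000 theta=0.0000
After 1 (propagate distance d=8): x=5.0000 theta=0.0000
After 2 (thin lens f=38): x=5.0000 theta=-5/38 (≈-0.1316)
After 3 (propagate distance d=6): x=80/19 (≈4.2105) theta=-5/38 (≈-0.1316)
After 4 (thin lens f=29): x=80/19 (≈4.2105) theta=-305/1102 (≈-0.2768)
z_focus = -x_out/theta_out = -(80/19)/(-305/1102) = 928/61 ≈ 15.2131
Rounded to 4 decimal places: z = 15.2131

Answer: 15.2131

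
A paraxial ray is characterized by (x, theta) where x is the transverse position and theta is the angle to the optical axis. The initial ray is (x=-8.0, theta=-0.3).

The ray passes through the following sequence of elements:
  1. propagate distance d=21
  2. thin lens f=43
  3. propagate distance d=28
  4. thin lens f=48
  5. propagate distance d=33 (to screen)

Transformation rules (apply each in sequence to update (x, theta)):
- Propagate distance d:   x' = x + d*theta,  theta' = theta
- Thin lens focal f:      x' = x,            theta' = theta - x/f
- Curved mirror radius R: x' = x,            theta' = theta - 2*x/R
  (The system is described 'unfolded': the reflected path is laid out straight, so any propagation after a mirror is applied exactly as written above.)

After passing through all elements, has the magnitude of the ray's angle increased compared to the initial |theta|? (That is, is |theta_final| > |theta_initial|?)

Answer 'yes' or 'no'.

Answer: yes

Derivation:
Initial: x=-8.0000 theta=-0.3000
After 1 (propagate distance d=21): x=-14.3000 theta=-0.3000
After 2 (thin lens f=43): x=-14.3000 theta=7/215 (≈0.0326)
After 3 (propagate distance d=28): x=-5757/430 (≈-13.3884) theta=7/215 (≈0.0326)
After 4 (thin lens f=48): x=-5757/430 (≈-13.3884) theta=2143/6880 (≈0.3115)
After 5 (propagate distance d=33 (to screen)): x=-21393/6880 (≈-3.1094) theta=2143/6880 (≈0.3115)
|theta_initial|=0.3000 |theta_final|=2143/6880 (≈0.3115) -> increased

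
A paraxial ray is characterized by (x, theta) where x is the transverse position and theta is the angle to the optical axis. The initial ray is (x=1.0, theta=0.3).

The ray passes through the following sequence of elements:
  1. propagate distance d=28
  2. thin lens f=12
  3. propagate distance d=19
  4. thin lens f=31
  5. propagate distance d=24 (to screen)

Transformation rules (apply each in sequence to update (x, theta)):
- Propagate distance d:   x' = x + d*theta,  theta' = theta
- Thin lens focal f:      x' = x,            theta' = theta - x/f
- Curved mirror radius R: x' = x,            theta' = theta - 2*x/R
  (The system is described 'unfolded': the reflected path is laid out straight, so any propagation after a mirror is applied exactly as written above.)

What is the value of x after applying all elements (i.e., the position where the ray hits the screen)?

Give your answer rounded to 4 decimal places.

Initial: x=1.0000 theta=0.3000
After 1 (propagate distance d=28): x=9.4000 theta=0.3000
After 2 (thin lens f=12): x=9.4000 theta=-29/60 (≈-0.4833)
After 3 (propagate distance d=19): x=13/60 (≈0.2167) theta=-29/60 (≈-0.4833)
After 4 (thin lens f=31): x=13/60 (≈0.2167) theta=-76/155 (≈-0.4903)
After 5 (propagate distance d=24 (to screen)): x=-4297/372 (≈-11.5511) theta=-76/155 (≈-0.4903)
Rounded to 4 decimal places: x = -11.5511

Answer: -11.5511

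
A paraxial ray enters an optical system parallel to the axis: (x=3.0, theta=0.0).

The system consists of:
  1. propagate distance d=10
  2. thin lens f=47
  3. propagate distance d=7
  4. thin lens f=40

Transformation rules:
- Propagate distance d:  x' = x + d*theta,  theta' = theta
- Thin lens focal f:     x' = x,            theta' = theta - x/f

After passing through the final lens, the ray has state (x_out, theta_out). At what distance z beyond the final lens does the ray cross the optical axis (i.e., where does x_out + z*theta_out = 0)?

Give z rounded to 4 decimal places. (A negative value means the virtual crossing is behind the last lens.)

Initial: x=3.0000 theta=0.0000
After 1 (propagate distance d=10): x=3.0000 theta=0.0000
After 2 (thin lens f=47): x=3.0000 theta=-3/47 (≈-0.0638)
After 3 (propagate distance d=7): x=120/47 (≈2.5532) theta=-3/47 (≈-0.0638)
After 4 (thin lens f=40): x=120/47 (≈2.5532) theta=-6/47 (≈-0.1277)
z_focus = -x_out/theta_out = -(120/47)/(-6/47) = 20.0000
Rounded to 4 decimal places: z = 20.0000

Answer: 20.0000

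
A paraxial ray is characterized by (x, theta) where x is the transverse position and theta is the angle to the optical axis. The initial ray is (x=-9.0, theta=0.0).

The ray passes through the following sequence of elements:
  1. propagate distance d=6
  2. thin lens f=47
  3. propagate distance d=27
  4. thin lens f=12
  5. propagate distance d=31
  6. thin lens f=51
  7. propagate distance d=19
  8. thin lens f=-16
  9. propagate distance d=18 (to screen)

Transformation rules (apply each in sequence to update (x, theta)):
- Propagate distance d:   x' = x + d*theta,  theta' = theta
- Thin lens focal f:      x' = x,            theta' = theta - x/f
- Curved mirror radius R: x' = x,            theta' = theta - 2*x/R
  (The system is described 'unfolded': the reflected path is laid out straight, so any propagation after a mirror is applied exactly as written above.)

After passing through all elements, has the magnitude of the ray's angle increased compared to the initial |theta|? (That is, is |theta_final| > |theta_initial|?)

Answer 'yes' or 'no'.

Answer: yes

Derivation:
Initial: x=-9.0000 theta=0.0000
After 1 (propagate distance d=6): x=-9.0000 theta=0.0000
After 2 (thin lens f=47): x=-9.0000 theta=9/47 (≈0.1915)
After 3 (propagate distance d=27): x=-180/47 (≈-3.8298) theta=9/47 (≈0.1915)
After 4 (thin lens f=12): x=-180/47 (≈-3.8298) theta=24/47 (≈0.5106)
After 5 (propagate distance d=31): x=12.0000 theta=24/47 (≈0.5106)
After 6 (thin lens f=51): x=12.0000 theta=220/799 (≈0.2753)
After 7 (propagate distance d=19): x=13768/799 (≈17.2315) theta=220/799 (≈0.2753)
After 8 (thin lens f=-16): x=13768/799 (≈17.2315) theta=2161/1598 (≈1.3523)
After 9 (propagate distance d=18 (to screen)): x=33217/799 (≈41.5732) theta=2161/1598 (≈1.3523)
|theta_initial|=0.0000 |theta_final|=2161/1598 (≈1.3523) -> increased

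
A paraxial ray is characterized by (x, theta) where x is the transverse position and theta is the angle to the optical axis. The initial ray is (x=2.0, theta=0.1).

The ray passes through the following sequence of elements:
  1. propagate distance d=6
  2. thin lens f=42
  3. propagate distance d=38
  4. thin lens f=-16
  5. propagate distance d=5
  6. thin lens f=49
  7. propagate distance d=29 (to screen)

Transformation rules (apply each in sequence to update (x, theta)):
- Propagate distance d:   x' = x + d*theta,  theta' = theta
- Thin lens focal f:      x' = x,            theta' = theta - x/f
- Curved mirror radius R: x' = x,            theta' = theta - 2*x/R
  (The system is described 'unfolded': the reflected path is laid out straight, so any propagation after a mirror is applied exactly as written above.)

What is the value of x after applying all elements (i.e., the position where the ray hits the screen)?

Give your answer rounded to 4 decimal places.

Initial: x=2.0000 theta=0.1000
After 1 (propagate distance d=6): x=2.6000 theta=0.1000
After 2 (thin lens f=42): x=2.6000 theta=4/105 (≈0.0381)
After 3 (propagate distance d=38): x=85/21 (≈4.0476) theta=4/105 (≈0.0381)
After 4 (thin lens f=-16): x=85/21 (≈4.0476) theta=163/560 (≈0.2911)
After 5 (propagate distance d=5): x=1849/336 (≈5.5030) theta=163/560 (≈0.2911)
After 6 (thin lens f=49): x=1849/336 (≈5.5030) theta=3679/20580 (≈0.1788)
After 7 (propagate distance d=29 (to screen)): x=879769/82320 (≈10.6872) theta=3679/20580 (≈0.1788)
Rounded to 4 decimal places: x = 10.6872

Answer: 10.6872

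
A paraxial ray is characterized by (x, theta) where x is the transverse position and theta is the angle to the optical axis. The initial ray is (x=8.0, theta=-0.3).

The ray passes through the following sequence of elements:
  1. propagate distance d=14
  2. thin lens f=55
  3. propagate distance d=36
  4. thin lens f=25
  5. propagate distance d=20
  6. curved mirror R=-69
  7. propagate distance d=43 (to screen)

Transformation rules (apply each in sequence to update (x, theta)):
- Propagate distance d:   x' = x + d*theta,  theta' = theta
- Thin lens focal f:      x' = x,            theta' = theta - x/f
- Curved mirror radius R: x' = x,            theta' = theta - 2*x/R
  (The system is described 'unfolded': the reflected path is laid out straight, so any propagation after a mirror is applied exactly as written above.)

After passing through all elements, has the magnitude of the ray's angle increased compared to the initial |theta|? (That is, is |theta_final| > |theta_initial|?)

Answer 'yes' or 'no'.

Initial: x=8.0000 theta=-0.3000
After 1 (propagate distance d=14): x=3.8000 theta=-0.3000
After 2 (thin lens f=55): x=3.8000 theta=-203/550 (≈-0.3691)
After 3 (propagate distance d=36): x=-2609/275 (≈-9.4873) theta=-203/550 (≈-0.3691)
After 4 (thin lens f=25): x=-2609/275 (≈-9.4873) theta=0.0104
After 5 (propagate distance d=20): x=-12759/1375 (≈-9.2793) theta=0.0104
After 6 (curved mirror R=-69): x=-12759/1375 (≈-9.2793) theta=-81771/316250 (≈-0.2586)
After 7 (propagate distance d=43 (to screen)): x=-6450723/316250 (≈-20.3975) theta=-81771/316250 (≈-0.2586)
|theta_initial|=0.3000 |theta_final|=81771/316250 (≈0.2586) -> not increased

Answer: no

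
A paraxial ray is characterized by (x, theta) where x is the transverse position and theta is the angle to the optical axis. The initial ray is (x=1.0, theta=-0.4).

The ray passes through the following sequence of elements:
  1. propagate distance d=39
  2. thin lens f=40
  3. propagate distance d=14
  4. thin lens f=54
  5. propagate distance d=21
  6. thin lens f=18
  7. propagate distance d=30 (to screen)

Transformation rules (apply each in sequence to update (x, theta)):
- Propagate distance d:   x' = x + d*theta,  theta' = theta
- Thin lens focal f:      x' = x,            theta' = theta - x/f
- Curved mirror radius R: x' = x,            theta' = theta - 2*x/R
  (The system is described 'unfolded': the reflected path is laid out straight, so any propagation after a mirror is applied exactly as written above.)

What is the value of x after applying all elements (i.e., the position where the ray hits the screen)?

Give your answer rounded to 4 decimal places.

Initial: x=1.0000 theta=-0.4000
After 1 (propagate distance d=39): x=-14.6000 theta=-0.4000
After 2 (thin lens f=40): x=-14.6000 theta=-0.0350
After 3 (propagate distance d=14): x=-15.0900 theta=-0.0350
After 4 (thin lens f=54): x=-15.0900 theta=11/45 (≈0.2444)
After 5 (propagate distance d=21): x=-2987/300 (≈-9.9567) theta=11/45 (≈0.2444)
After 6 (thin lens f=18): x=-2987/300 (≈-9.9567) theta=4307/5400 (≈0.7976)
After 7 (propagate distance d=30 (to screen)): x=6287/450 (≈13.9711) theta=4307/5400 (≈0.7976)
Rounded to 4 decimal places: x = 13.9711

Answer: 13.9711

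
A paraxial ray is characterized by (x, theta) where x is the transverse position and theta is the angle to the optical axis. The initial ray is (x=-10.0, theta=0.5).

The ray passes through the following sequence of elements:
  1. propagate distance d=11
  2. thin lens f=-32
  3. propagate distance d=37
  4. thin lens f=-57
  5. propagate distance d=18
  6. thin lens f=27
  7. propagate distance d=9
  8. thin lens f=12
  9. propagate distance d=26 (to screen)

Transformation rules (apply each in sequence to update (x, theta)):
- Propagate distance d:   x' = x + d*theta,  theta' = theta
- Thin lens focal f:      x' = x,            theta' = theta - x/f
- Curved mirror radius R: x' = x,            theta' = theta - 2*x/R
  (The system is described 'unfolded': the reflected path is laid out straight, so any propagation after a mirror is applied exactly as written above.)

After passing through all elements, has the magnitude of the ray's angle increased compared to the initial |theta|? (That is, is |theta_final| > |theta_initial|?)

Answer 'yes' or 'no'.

Initial: x=-10.0000 theta=0.5000
After 1 (propagate distance d=11): x=-4.5000 theta=0.5000
After 2 (thin lens f=-32): x=-4.5000 theta=23/64 (≈0.3594)
After 3 (propagate distance d=37): x=563/64 (≈8.7969) theta=23/64 (≈0.3594)
After 4 (thin lens f=-57): x=563/64 (≈8.7969) theta=937/1824 (≈0.5137)
After 5 (propagate distance d=18): x=21941/1216 (≈18.0436) theta=937/1824 (≈0.5137)
After 6 (thin lens f=27): x=21941/1216 (≈18.0436) theta=-5075/32832 (≈-0.1546)
After 7 (propagate distance d=9): x=15187/912 (≈16.6524) theta=-5075/32832 (≈-0.1546)
After 8 (thin lens f=12): x=15187/912 (≈16.6524) theta=-12659/8208 (≈-1.5423)
After 9 (propagate distance d=26 (to screen)): x=-10129/432 (≈-23.4468) theta=-12659/8208 (≈-1.5423)
|theta_initial|=0.5000 |theta_final|=12659/8208 (≈1.5423) -> increased

Answer: yes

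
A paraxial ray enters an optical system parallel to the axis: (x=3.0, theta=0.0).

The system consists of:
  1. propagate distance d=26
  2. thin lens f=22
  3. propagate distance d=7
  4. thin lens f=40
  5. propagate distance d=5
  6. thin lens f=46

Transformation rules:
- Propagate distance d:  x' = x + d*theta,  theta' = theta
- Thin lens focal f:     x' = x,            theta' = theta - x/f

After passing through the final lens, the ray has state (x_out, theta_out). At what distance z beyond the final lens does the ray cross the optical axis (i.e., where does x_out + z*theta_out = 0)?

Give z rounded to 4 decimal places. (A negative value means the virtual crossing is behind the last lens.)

Initial: x=3.0000 theta=0.0000
After 1 (propagate distance d=26): x=3.0000 theta=0.0000
After 2 (thin lens f=22): x=3.0000 theta=-3/22 (≈-0.1364)
After 3 (propagate distance d=7): x=45/22 (≈2.0455) theta=-3/22 (≈-0.1364)
After 4 (thin lens f=40): x=45/22 (≈2.0455) theta=-0.1875
After 5 (propagate distance d=5): x=195/176 (≈1.1080) theta=-0.1875
After 6 (thin lens f=46): x=195/176 (≈1.1080) theta=-1713/8096 (≈-0.2116)
z_focus = -x_out/theta_out = -(195/176)/(-1713/8096) = 2990/571 ≈ 5.2364
Rounded to 4 decimal places: z = 5.2364

Answer: 5.2364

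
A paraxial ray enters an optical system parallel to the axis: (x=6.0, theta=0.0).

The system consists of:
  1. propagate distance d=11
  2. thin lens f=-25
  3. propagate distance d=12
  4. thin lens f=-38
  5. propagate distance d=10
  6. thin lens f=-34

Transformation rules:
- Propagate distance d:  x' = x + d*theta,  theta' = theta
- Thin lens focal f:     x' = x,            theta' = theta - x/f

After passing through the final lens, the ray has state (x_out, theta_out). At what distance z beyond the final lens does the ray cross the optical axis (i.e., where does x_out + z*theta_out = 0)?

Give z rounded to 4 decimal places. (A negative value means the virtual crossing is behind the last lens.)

Initial: x=6.0000 theta=0.0000
After 1 (propagate distance d=11): x=6.0000 theta=0.0000
After 2 (thin lens f=-25): x=6.0000 theta=0.2400
After 3 (propagate distance d=12): x=8.8800 theta=0.2400
After 4 (thin lens f=-38): x=8.8800 theta=9/19 (≈0.4737)
After 5 (propagate distance d=10): x=6468/475 (≈13.6168) theta=9/19 (≈0.4737)
After 6 (thin lens f=-34): x=6468/475 (≈13.6168) theta=7059/8075 (≈0.8742)
z_focus = -x_out/theta_out = -(6468/475)/(7059/8075) = -36652/2353 ≈ -15.5767
Rounded to 4 decimal places: z = -15.5767

Answer: -15.5767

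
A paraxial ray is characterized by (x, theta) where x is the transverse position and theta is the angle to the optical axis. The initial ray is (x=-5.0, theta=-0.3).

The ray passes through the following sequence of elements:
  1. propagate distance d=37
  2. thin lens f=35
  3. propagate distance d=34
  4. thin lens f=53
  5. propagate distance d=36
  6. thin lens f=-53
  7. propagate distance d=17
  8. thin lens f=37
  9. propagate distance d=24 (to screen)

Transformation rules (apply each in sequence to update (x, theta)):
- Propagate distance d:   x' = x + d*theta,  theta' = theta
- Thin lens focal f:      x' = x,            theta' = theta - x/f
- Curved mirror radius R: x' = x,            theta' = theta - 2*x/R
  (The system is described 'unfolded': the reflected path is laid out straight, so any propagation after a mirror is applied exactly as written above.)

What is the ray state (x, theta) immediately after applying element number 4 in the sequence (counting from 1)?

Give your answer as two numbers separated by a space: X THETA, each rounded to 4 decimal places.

Answer: -10.6600 0.3611

Derivation:
Initial: x=-5.0000 theta=-0.3000
After 1 (propagate distance d=37): x=-16.1000 theta=-0.3000
After 2 (thin lens f=35): x=-16.1000 theta=0.1600
After 3 (propagate distance d=34): x=-10.6600 theta=0.1600
After 4 (thin lens f=53): x=-10.6600 theta=957/2650 (≈0.3611)
Rounded to 4 decimal places: x = -10.6600, theta = 0.3611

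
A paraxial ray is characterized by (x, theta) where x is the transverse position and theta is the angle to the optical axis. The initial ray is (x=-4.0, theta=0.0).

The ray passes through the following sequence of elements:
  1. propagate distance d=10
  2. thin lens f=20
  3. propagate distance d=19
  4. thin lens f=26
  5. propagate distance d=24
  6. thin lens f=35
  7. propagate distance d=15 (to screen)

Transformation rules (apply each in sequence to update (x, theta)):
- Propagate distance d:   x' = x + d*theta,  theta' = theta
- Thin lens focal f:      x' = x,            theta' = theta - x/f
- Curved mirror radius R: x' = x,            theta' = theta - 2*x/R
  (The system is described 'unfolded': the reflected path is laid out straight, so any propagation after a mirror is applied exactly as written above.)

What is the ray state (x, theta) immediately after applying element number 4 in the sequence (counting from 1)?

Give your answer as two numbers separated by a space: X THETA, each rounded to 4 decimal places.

Answer: -0.2000 0.2077

Derivation:
Initial: x=-4.0000 theta=0.0000
After 1 (propagate distance d=10): x=-4.0000 theta=0.0000
After 2 (thin lens f=20): x=-4.0000 theta=0.2000
After 3 (propagate distance d=19): x=-0.2000 theta=0.2000
After 4 (thin lens f=26): x=-0.2000 theta=27/130 (≈0.2077)
Rounded to 4 decimal places: x = -0.2000, theta = 0.2077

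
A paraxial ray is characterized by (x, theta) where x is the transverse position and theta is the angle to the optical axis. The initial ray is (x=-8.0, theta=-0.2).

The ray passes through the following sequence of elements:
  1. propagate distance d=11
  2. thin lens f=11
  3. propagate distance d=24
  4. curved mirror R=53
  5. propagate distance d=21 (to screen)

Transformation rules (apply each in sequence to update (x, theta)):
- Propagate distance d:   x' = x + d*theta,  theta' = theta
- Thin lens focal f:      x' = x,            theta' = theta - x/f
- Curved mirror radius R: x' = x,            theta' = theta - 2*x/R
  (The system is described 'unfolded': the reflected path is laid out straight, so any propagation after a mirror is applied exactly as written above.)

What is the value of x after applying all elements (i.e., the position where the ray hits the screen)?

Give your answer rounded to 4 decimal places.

Answer: 16.7784

Derivation:
Initial: x=-8.0000 theta=-0.2000
After 1 (propagate distance d=11): x=-10.2000 theta=-0.2000
After 2 (thin lens f=11): x=-10.2000 theta=8/11 (≈0.7273)
After 3 (propagate distance d=24): x=399/55 (≈7.2545) theta=8/11 (≈0.7273)
After 4 (curved mirror R=53): x=399/55 (≈7.2545) theta=1322/2915 (≈0.4535)
After 5 (propagate distance d=21 (to screen)): x=48909/2915 (≈16.7784) theta=1322/2915 (≈0.4535)
Rounded to 4 decimal places: x = 16.7784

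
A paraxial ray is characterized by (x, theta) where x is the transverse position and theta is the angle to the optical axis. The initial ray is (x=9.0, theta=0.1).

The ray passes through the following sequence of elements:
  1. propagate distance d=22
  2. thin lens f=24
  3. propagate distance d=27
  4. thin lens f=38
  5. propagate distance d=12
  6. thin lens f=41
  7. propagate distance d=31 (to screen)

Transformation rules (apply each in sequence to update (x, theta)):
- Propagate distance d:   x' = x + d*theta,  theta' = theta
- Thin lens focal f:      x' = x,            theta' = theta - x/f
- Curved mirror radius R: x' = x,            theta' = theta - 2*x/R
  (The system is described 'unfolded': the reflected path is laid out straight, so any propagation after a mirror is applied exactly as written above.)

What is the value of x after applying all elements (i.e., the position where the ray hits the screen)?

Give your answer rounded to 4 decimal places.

Answer: -13.2834

Derivation:
Initial: x=9.0000 theta=0.1000
After 1 (propagate distance d=22): x=11.2000 theta=0.1000
After 2 (thin lens f=24): x=11.2000 theta=-11/30 (≈-0.3667)
After 3 (propagate distance d=27): x=1.3000 theta=-11/30 (≈-0.3667)
After 4 (thin lens f=38): x=1.3000 theta=-457/1140 (≈-0.4009)
After 5 (propagate distance d=12): x=-667/190 (≈-3.5105) theta=-457/1140 (≈-0.4009)
After 6 (thin lens f=41): x=-667/190 (≈-3.5105) theta=-2947/9348 (≈-0.3153)
After 7 (propagate distance d=31 (to screen)): x=-620867/46740 (≈-13.2834) theta=-2947/9348 (≈-0.3153)
Rounded to 4 decimal places: x = -13.2834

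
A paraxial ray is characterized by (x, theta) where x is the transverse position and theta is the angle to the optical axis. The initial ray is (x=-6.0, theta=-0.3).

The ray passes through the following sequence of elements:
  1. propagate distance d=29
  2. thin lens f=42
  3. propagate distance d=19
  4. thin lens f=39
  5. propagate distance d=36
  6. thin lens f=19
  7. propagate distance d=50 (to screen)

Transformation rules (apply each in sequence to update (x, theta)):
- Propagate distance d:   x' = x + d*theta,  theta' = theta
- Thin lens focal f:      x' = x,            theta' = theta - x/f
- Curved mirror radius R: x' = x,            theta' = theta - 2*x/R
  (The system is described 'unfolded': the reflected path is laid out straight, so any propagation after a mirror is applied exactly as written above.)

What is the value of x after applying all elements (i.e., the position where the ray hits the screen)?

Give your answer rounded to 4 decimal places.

Answer: 18.9171

Derivation:
Initial: x=-6.0000 theta=-0.3000
After 1 (propagate distance d=29): x=-14.7000 theta=-0.3000
After 2 (thin lens f=42): x=-14.7000 theta=0.0500
After 3 (propagate distance d=19): x=-13.7500 theta=0.0500
After 4 (thin lens f=39): x=-13.7500 theta=157/390 (≈0.4026)
After 5 (propagate distance d=36): x=193/260 (≈0.7423) theta=157/390 (≈0.4026)
After 6 (thin lens f=19): x=193/260 (≈0.7423) theta=5387/14820 (≈0.3635)
After 7 (propagate distance d=50 (to screen)): x=280351/14820 (≈18.9171) theta=5387/14820 (≈0.3635)
Rounded to 4 decimal places: x = 18.9171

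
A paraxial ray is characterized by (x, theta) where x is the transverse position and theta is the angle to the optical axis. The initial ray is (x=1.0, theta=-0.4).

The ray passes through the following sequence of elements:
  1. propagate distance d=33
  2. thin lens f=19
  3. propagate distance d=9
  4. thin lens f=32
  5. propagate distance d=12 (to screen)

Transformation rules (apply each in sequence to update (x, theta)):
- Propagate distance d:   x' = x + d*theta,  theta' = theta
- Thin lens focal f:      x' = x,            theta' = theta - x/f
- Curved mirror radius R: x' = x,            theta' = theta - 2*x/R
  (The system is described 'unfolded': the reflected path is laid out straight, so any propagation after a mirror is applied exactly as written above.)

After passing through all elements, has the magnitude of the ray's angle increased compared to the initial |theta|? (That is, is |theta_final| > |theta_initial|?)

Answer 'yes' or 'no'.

Initial: x=1.0000 theta=-0.4000
After 1 (propagate distance d=33): x=-12.2000 theta=-0.4000
After 2 (thin lens f=19): x=-12.2000 theta=23/95 (≈0.2421)
After 3 (propagate distance d=9): x=-952/95 (≈-10.0211) theta=23/95 (≈0.2421)
After 4 (thin lens f=32): x=-952/95 (≈-10.0211) theta=211/380 (≈0.5553)
After 5 (propagate distance d=12 (to screen)): x=-319/95 (≈-3.3579) theta=211/380 (≈0.5553)
|theta_initial|=0.4000 |theta_final|=211/380 (≈0.5553) -> increased

Answer: yes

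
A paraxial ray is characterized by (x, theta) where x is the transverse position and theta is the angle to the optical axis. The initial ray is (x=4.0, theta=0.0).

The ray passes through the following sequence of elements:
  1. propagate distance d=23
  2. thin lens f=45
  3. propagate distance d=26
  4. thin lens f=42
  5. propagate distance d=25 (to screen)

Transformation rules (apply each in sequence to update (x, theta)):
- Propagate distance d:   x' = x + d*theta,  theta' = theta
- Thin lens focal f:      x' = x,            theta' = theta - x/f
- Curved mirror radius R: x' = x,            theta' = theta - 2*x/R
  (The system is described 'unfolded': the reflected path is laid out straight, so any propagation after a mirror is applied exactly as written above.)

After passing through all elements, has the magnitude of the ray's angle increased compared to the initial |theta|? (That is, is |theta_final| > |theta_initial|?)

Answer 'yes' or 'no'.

Initial: x=4.0000 theta=0.0000
After 1 (propagate distance d=23): x=4.0000 theta=0.0000
After 2 (thin lens f=45): x=4.0000 theta=-4/45 (≈-0.0889)
After 3 (propagate distance d=26): x=76/45 (≈1.6889) theta=-4/45 (≈-0.0889)
After 4 (thin lens f=42): x=76/45 (≈1.6889) theta=-122/945 (≈-0.1291)
After 5 (propagate distance d=25 (to screen)): x=-1454/945 (≈-1.5386) theta=-122/945 (≈-0.1291)
|theta_initial|=0.0000 |theta_final|=122/945 (≈0.1291) -> increased

Answer: yes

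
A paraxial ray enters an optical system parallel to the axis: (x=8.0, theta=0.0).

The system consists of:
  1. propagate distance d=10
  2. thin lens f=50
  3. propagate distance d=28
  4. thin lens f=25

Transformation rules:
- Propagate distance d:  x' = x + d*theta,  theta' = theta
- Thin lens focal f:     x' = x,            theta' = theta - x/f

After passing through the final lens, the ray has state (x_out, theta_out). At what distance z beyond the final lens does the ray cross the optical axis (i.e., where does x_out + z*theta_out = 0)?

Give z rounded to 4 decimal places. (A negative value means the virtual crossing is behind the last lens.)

Initial: x=8.0000 theta=0.0000
After 1 (propagate distance d=10): x=8.0000 theta=0.0000
After 2 (thin lens f=50): x=8.0000 theta=-0.1600
After 3 (propagate distance d=28): x=3.5200 theta=-0.1600
After 4 (thin lens f=25): x=3.5200 theta=-0.3008
z_focus = -x_out/theta_out = -(3.5200)/(-0.3008) = 550/47 ≈ 11.7021
Rounded to 4 decimal places: z = 11.7021

Answer: 11.7021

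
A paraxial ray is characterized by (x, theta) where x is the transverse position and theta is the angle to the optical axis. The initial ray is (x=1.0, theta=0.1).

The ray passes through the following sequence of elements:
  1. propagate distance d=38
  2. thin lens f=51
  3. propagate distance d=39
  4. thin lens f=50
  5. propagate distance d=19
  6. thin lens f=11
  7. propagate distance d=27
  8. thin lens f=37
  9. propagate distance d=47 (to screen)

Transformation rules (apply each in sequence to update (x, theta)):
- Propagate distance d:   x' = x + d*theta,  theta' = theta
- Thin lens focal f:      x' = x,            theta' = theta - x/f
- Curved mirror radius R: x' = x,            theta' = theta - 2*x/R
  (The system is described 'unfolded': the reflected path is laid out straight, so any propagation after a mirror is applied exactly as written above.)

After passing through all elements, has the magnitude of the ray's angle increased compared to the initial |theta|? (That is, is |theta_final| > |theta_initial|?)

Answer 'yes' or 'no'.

Answer: yes

Derivation:
Initial: x=1.0000 theta=0.1000
After 1 (propagate distance d=38): x=4.8000 theta=0.1000
After 2 (thin lens f=51): x=4.8000 theta=1/170 (≈0.0059)
After 3 (propagate distance d=39): x=171/34 (≈5.0294) theta=1/170 (≈0.0059)
After 4 (thin lens f=50): x=171/34 (≈5.0294) theta=-161/1700 (≈-0.0947)
After 5 (propagate distance d=19): x=3.2300 theta=-161/1700 (≈-0.0947)
After 6 (thin lens f=11): x=3.2300 theta=-3631/9350 (≈-0.3883)
After 7 (propagate distance d=27): x=-135673/18700 (≈-7.2552) theta=-3631/9350 (≈-0.3883)
After 8 (thin lens f=37): x=-135673/18700 (≈-7.2552) theta=-133021/691900 (≈-0.1923)
After 9 (propagate distance d=47 (to screen)): x=-2817972/172975 (≈-16.2912) theta=-133021/691900 (≈-0.1923)
|theta_initial|=0.1000 |theta_final|=133021/691900 (≈0.1923) -> increased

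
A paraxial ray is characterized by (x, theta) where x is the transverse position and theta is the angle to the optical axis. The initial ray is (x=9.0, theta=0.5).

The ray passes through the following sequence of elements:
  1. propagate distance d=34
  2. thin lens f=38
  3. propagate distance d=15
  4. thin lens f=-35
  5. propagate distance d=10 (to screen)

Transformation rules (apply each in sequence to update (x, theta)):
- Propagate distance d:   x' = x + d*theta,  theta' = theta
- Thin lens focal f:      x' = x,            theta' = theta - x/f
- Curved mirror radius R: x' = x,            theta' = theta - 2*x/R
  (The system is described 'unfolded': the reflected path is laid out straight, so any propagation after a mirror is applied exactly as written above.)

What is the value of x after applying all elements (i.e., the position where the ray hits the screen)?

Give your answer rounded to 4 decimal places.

Initial: x=9.0000 theta=0.5000
After 1 (propagate distance d=34): x=26.0000 theta=0.5000
After 2 (thin lens f=38): x=26.0000 theta=-7/38 (≈-0.1842)
After 3 (propagate distance d=15): x=883/38 (≈23.2368) theta=-7/38 (≈-0.1842)
After 4 (thin lens f=-35): x=883/38 (≈23.2368) theta=319/665 (≈0.4797)
After 5 (propagate distance d=10 (to screen)): x=7457/266 (≈28.0338) theta=319/665 (≈0.4797)
Rounded to 4 decimal places: x = 28.0338

Answer: 28.0338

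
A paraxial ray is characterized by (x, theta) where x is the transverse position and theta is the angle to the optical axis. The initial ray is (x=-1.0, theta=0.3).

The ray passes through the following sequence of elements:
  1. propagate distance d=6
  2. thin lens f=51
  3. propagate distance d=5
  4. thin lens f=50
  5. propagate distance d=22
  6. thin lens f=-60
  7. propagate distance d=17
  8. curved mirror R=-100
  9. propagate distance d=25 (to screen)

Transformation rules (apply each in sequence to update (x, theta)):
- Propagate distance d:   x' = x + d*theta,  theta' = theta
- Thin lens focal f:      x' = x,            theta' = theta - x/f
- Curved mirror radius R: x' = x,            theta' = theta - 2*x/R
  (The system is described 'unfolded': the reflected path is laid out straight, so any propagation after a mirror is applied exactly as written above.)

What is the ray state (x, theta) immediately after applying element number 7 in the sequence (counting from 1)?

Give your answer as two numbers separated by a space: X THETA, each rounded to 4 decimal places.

Answer: 13.7017 0.3649

Derivation:
Initial: x=-1.0000 theta=0.3000
After 1 (propagate distance d=6): x=0.8000 theta=0.3000
After 2 (thin lens f=51): x=0.8000 theta=29/102 (≈0.2843)
After 3 (propagate distance d=5): x=1133/510 (≈2.2216) theta=29/102 (≈0.2843)
After 4 (thin lens f=50): x=1133/510 (≈2.2216) theta=2039/8500 (≈0.2399)
After 5 (propagate distance d=22): x=47806/6375 (≈7.4990) theta=2039/8500 (≈0.2399)
After 6 (thin lens f=-60): x=47806/6375 (≈7.4990) theta=139561/382500 (≈0.3649)
After 7 (propagate distance d=17): x=5240897/382500 (≈13.7017) theta=139561/382500 (≈0.3649)
Rounded to 4 decimal places: x = 13.7017, theta = 0.3649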